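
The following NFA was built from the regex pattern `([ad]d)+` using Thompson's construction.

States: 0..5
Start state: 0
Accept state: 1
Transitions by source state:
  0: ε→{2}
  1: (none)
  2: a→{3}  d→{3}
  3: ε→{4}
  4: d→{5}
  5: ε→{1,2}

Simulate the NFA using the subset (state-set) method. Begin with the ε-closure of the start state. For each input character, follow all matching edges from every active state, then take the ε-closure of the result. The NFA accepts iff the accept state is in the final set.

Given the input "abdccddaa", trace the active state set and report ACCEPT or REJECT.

start: ε-closure({0}) = {0,2}
'a' @ 1: {3,4}
'b' @ 2: {}  — no active states
rest 'dccddaa' ignored (set empty)
end set {} — state 1 not in

Answer: REJECT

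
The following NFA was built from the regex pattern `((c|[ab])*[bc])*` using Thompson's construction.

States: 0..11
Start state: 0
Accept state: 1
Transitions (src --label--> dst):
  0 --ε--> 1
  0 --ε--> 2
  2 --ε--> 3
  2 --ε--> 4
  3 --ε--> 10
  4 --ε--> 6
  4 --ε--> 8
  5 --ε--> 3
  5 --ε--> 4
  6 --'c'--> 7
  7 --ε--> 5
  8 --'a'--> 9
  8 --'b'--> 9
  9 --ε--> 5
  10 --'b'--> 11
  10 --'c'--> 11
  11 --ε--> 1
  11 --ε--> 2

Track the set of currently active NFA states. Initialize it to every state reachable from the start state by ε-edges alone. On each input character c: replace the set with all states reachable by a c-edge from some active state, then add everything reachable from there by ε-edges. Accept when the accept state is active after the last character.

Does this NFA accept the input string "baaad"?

start: ε-closure({0}) = {0,1,2,3,4,6,8,10}
'b' @ 1: {1,2,3,4,5,6,8,9,10,11}  (accept∈set)
'a' @ 2: {3,4,5,6,8,9,10}
'a' @ 3: {3,4,5,6,8,9,10}
'a' @ 4: {3,4,5,6,8,9,10}
'd' @ 5: {}  — no active states
end set {} — state 1 not in

Answer: REJECT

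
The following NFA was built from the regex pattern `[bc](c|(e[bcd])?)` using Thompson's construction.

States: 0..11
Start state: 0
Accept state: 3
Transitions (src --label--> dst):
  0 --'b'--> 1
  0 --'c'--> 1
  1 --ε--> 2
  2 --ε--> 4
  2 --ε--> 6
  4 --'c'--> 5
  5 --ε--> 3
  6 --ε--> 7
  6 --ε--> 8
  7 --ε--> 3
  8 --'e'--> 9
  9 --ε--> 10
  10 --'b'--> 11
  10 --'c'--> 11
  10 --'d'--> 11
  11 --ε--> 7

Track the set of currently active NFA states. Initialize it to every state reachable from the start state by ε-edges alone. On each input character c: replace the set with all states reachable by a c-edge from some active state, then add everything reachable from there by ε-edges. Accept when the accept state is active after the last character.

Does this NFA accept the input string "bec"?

Answer: ACCEPT

Trace:
start: ε-closure({0}) = {0}
'b' @ 1: {1,2,3,4,6,7,8}  [accepting]
'e' @ 2: {9,10}
'c' @ 3: {3,7,11}  [accepting]
end set {3,7,11} — state 3 in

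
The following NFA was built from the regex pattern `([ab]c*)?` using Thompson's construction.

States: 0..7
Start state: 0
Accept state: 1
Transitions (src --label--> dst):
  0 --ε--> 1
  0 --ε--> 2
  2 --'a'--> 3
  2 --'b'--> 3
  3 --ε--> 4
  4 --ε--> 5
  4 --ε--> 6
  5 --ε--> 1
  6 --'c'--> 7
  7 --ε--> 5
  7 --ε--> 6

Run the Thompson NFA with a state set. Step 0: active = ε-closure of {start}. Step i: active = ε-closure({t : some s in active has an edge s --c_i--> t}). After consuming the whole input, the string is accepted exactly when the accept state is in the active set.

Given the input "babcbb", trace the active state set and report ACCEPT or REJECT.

Answer: REJECT

Derivation:
start: ε-closure({0}) = {0,1,2}
'b' @ 1: {1,3,4,5,6}  ✓accept
'a' @ 2: {}  — state set empty
rest 'bcbb' ignored (set empty)
end set {} — state 1 not in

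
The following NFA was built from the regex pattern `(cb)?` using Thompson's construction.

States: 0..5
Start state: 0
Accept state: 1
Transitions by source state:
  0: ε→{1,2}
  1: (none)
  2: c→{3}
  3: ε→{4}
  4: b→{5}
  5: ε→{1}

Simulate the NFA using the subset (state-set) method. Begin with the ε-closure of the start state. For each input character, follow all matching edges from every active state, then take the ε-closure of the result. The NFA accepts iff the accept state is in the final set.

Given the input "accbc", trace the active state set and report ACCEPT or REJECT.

Answer: REJECT

Derivation:
initial (ε-close {0}): {0,1,2}
'a' @ 1: {}  — state set empty
rest 'ccbc' ignored (set empty)
after full input: {}  (accept=1 not in)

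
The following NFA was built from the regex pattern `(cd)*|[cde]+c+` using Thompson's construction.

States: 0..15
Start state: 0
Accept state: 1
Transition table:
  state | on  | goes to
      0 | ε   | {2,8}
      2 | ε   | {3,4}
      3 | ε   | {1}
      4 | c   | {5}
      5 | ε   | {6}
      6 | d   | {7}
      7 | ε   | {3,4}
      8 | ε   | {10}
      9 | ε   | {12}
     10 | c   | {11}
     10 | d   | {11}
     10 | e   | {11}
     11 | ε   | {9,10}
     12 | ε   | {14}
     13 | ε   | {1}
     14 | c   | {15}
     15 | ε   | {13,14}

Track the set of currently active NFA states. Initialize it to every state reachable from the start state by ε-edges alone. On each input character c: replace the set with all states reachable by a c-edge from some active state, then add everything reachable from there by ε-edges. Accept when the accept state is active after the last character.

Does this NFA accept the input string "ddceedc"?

start: ε-closure({0}) = {0,1,2,3,4,8,10}
'd' @ 1: {9,10,11,12,14}
'd' @ 2: {9,10,11,12,14}
'c' @ 3: {1,9,10,11,12,13,14,15}  [accepting]
'e' @ 4: {9,10,11,12,14}
'e' @ 5: {9,10,11,12,14}
'd' @ 6: {9,10,11,12,14}
'c' @ 7: {1,9,10,11,12,13,14,15}  [accepting]
after full input: {1,9,10,11,12,13,14,15}  (accept=1 in)

Answer: ACCEPT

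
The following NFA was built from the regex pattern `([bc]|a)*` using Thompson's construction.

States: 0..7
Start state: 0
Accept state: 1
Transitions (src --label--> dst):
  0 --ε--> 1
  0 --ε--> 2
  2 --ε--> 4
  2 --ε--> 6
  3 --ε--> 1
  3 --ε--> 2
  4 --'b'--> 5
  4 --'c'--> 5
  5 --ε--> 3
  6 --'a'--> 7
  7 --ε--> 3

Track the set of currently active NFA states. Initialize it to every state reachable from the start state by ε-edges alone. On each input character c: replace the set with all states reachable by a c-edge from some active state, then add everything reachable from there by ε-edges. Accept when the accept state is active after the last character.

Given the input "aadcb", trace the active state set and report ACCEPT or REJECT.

initial (ε-close {0}): {0,1,2,4,6}
'a' @ 1: {1,2,3,4,6,7}  (accept∈set)
'a' @ 2: {1,2,3,4,6,7}  (accept∈set)
'd' @ 3: {}  — dead — no transitions
rest 'cb' ignored (set empty)
end set {} — state 1 not in

Answer: REJECT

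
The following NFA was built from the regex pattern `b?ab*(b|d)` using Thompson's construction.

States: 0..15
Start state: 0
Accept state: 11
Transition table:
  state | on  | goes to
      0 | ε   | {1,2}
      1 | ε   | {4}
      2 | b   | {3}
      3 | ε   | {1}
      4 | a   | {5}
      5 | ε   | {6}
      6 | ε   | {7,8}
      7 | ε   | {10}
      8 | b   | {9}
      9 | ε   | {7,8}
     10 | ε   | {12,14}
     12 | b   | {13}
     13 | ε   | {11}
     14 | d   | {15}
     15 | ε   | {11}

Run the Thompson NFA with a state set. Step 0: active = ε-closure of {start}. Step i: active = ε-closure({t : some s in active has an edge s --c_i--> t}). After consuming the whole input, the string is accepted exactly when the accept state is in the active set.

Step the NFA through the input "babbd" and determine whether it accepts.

S₀ = ε-closure({0}) = {0,1,2,4}
'b' @ 1: {1,3,4}
'a' @ 2: {5,6,7,8,10,12,14}
'b' @ 3: {7,8,9,10,11,12,13,14}  ✓accept
'b' @ 4: {7,8,9,10,11,12,13,14}  ✓accept
'd' @ 5: {11,15}  ✓accept
after full input: {11,15}  (accept=11 in)

Answer: ACCEPT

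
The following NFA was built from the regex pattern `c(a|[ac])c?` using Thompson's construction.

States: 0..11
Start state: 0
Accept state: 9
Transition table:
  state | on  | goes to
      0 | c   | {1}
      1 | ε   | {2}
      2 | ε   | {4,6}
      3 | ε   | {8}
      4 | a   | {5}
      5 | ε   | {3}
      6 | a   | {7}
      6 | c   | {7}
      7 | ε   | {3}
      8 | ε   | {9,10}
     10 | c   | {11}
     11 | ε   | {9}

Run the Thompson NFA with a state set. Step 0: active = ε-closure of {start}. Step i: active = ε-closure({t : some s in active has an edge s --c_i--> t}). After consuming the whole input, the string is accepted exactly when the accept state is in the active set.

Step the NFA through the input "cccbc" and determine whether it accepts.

initial (ε-close {0}): {0}
'c' @ 1: {1,2,4,6}
'c' @ 2: {3,7,8,9,10}  [accepting]
'c' @ 3: {9,11}  [accepting]
'b' @ 4: {}  — no active states
rest 'c' ignored (set empty)
end set {} — state 9 not in

Answer: REJECT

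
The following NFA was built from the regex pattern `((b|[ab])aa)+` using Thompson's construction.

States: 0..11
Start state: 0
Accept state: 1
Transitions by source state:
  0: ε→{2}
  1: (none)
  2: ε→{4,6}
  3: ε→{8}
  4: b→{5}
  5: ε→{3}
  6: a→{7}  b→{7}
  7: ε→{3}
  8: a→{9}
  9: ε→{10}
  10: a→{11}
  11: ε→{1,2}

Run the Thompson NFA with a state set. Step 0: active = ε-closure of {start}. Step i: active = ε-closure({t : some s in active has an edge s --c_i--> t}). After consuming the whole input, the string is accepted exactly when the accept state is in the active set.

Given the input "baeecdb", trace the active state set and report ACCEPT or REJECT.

Answer: REJECT

Derivation:
initial (ε-close {0}): {0,2,4,6}
'b' @ 1: {3,5,7,8}
'a' @ 2: {9,10}
'e' @ 3: {}  — no active states
rest 'ecdb' ignored (set empty)
end set {} — state 1 not in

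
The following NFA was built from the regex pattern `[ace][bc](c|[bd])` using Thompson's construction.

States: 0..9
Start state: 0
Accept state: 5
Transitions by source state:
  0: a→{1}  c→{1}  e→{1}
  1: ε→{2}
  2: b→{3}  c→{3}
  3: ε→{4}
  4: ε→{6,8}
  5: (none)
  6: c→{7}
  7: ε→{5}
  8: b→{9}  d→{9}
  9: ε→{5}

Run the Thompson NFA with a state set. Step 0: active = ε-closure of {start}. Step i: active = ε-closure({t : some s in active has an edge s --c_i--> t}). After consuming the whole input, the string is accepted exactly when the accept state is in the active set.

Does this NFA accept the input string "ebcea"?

initial (ε-close {0}): {0}
'e' @ 1: {1,2}
'b' @ 2: {3,4,6,8}
'c' @ 3: {5,7}  (accept∈set)
'e' @ 4: {}  — dead — no transitions
rest 'a' ignored (set empty)
final: {}; accept 5 not in set

Answer: REJECT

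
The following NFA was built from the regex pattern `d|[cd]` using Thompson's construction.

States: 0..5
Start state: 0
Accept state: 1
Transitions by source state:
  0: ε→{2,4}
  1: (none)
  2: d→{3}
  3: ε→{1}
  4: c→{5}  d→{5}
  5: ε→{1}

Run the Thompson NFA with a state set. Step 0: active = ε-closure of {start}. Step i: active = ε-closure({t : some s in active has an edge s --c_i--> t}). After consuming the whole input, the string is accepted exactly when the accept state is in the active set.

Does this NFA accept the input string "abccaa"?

Answer: REJECT

Steps:
initial (ε-close {0}): {0,2,4}
'a' @ 1: {}  — no active states
rest 'bccaa' ignored (set empty)
final: {}; accept 1 not in set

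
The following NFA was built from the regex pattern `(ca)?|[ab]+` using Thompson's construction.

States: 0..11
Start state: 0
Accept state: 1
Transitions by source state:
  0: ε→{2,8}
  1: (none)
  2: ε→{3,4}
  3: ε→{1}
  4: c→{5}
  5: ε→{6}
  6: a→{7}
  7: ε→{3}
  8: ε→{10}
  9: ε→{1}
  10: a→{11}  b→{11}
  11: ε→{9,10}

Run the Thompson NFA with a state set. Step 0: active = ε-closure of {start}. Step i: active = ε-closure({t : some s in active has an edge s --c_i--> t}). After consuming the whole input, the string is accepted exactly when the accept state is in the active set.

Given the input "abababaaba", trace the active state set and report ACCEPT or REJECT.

Answer: ACCEPT

Trace:
start: ε-closure({0}) = {0,1,2,3,4,8,10}
'a' @ 1: {1,9,10,11}  [accepting]
'b' @ 2: {1,9,10,11}  [accepting]
'a' @ 3: {1,9,10,11}  [accepting]
'b' @ 4: {1,9,10,11}  [accepting]
'a' @ 5: {1,9,10,11}  [accepting]
'b' @ 6: {1,9,10,11}  [accepting]
'a' @ 7: {1,9,10,11}  [accepting]
'a' @ 8: {1,9,10,11}  [accepting]
'b' @ 9: {1,9,10,11}  [accepting]
'a' @ 10: {1,9,10,11}  [accepting]
final: {1,9,10,11}; accept 1 in set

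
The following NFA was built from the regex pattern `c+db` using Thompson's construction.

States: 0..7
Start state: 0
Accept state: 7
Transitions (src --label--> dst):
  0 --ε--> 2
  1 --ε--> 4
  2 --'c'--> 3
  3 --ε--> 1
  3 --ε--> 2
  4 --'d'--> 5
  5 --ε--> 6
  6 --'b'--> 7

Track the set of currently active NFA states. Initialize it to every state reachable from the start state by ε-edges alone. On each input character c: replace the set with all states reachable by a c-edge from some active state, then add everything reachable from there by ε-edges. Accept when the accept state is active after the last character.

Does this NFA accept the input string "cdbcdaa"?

Answer: REJECT

Trace:
start: ε-closure({0}) = {0,2}
'c' @ 1: {1,2,3,4}
'd' @ 2: {5,6}
'b' @ 3: {7}  [accepting]
'c' @ 4: {}  — dead — no transitions
rest 'daa' ignored (set empty)
after full input: {}  (accept=7 not in)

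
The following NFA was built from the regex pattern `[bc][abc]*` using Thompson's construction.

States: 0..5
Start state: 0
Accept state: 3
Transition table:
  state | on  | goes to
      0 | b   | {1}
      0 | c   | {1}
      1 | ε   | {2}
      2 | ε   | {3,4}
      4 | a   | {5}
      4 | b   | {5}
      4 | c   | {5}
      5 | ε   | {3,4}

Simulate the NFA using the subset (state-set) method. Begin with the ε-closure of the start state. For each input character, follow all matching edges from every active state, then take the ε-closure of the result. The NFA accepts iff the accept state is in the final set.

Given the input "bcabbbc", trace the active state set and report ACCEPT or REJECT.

initial (ε-close {0}): {0}
'b' @ 1: {1,2,3,4}  [accepting]
'c' @ 2: {3,4,5}  [accepting]
'a' @ 3: {3,4,5}  [accepting]
'b' @ 4: {3,4,5}  [accepting]
'b' @ 5: {3,4,5}  [accepting]
'b' @ 6: {3,4,5}  [accepting]
'c' @ 7: {3,4,5}  [accepting]
after full input: {3,4,5}  (accept=3 in)

Answer: ACCEPT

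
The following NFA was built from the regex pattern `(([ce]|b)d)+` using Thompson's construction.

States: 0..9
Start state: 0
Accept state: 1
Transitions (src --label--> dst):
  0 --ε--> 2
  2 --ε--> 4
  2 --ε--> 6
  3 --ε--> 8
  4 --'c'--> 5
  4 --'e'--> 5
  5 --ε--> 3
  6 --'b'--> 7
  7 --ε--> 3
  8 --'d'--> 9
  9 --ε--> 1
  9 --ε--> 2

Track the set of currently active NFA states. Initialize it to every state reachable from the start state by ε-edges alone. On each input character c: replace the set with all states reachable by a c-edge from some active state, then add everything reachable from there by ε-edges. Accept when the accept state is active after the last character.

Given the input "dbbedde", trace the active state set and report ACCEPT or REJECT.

Answer: REJECT

Trace:
initial (ε-close {0}): {0,2,4,6}
'd' @ 1: {}  — state set empty
rest 'bbedde' ignored (set empty)
final: {}; accept 1 not in set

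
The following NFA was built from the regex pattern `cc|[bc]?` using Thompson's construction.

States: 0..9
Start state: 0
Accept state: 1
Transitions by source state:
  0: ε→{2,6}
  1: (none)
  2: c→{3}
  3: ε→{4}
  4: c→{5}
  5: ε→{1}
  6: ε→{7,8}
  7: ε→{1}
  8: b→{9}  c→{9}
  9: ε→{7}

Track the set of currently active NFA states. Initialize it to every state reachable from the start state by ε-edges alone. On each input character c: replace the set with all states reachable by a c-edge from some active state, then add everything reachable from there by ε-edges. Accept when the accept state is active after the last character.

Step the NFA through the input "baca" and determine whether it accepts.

Answer: REJECT

Steps:
start: ε-closure({0}) = {0,1,2,6,7,8}
'b' @ 1: {1,7,9}  ✓accept
'a' @ 2: {}  — state set empty
rest 'ca' ignored (set empty)
final: {}; accept 1 not in set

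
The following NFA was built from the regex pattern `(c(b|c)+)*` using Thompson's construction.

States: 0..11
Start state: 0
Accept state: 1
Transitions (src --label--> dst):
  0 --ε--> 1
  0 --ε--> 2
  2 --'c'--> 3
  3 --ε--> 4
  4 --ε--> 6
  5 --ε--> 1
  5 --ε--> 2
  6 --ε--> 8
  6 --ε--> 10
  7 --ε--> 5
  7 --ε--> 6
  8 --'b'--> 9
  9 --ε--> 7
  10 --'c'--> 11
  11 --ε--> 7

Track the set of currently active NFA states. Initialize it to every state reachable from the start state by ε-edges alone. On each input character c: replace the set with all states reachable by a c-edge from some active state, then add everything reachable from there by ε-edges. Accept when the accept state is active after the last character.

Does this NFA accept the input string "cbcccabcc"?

initial (ε-close {0}): {0,1,2}
'c' @ 1: {3,4,6,8,10}
'b' @ 2: {1,2,5,6,7,8,9,10}  (accept∈set)
'c' @ 3: {1,2,3,4,5,6,7,8,10,11}  (accept∈set)
'c' @ 4: {1,2,3,4,5,6,7,8,10,11}  (accept∈set)
'c' @ 5: {1,2,3,4,5,6,7,8,10,11}  (accept∈set)
'a' @ 6: {}  — state set empty
rest 'bcc' ignored (set empty)
end set {} — state 1 not in

Answer: REJECT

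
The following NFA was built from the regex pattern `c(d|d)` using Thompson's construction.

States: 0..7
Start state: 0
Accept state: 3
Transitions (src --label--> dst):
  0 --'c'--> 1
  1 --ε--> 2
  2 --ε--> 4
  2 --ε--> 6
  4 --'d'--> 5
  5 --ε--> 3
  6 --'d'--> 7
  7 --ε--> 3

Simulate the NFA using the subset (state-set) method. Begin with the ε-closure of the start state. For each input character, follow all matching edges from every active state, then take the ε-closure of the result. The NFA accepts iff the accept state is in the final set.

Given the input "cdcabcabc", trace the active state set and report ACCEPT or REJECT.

Answer: REJECT

Derivation:
initial (ε-close {0}): {0}
'c' @ 1: {1,2,4,6}
'd' @ 2: {3,5,7}  ✓accept
'c' @ 3: {}  — no active states
rest 'abcabc' ignored (set empty)
end set {} — state 3 not in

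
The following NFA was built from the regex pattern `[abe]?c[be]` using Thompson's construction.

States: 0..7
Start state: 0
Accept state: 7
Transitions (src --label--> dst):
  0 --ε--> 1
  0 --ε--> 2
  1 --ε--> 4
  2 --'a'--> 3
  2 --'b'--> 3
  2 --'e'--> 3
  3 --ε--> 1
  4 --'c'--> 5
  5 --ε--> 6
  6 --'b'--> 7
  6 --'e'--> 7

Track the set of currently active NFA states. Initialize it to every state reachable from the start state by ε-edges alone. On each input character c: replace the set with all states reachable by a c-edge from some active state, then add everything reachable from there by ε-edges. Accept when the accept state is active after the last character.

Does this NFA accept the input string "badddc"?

Answer: REJECT

Trace:
start: ε-closure({0}) = {0,1,2,4}
'b' @ 1: {1,3,4}
'a' @ 2: {}  — no active states
rest 'dddc' ignored (set empty)
end set {} — state 7 not in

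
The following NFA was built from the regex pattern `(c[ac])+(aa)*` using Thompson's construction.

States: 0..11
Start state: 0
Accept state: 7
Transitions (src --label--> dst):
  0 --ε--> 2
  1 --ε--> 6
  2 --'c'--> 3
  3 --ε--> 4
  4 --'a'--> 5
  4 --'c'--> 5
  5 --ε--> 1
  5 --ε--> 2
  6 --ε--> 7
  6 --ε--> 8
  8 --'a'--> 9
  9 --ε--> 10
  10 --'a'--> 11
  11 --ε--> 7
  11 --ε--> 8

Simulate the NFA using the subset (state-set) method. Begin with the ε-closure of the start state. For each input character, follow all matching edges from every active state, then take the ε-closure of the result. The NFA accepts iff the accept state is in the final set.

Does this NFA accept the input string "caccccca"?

Answer: ACCEPT

Steps:
start: ε-closure({0}) = {0,2}
'c' @ 1: {3,4}
'a' @ 2: {1,2,5,6,7,8}  [accepting]
'c' @ 3: {3,4}
'c' @ 4: {1,2,5,6,7,8}  [accepting]
'c' @ 5: {3,4}
'c' @ 6: {1,2,5,6,7,8}  [accepting]
'c' @ 7: {3,4}
'a' @ 8: {1,2,5,6,7,8}  [accepting]
after full input: {1,2,5,6,7,8}  (accept=7 in)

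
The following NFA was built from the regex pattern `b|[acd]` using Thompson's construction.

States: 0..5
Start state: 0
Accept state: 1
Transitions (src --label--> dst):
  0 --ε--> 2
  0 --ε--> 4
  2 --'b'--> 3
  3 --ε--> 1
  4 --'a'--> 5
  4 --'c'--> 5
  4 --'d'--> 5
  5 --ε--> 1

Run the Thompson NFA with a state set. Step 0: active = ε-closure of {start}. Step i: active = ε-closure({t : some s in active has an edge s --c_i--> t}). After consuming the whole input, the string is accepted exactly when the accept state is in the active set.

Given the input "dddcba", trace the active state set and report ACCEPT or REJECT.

start: ε-closure({0}) = {0,2,4}
'd' @ 1: {1,5}  (accept∈set)
'd' @ 2: {}  — dead — no transitions
rest 'dcba' ignored (set empty)
after full input: {}  (accept=1 not in)

Answer: REJECT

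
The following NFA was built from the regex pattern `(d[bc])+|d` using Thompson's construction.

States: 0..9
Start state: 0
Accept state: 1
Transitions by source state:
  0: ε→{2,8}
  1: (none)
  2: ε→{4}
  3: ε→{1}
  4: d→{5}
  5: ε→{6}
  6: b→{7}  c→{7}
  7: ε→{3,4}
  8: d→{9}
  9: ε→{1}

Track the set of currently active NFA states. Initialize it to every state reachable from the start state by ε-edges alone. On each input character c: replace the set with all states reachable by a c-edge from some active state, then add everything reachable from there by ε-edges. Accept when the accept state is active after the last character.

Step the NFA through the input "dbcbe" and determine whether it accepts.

Answer: REJECT

Derivation:
S₀ = ε-closure({0}) = {0,2,4,8}
'd' @ 1: {1,5,6,9}  ✓accept
'b' @ 2: {1,3,4,7}  ✓accept
'c' @ 3: {}  — dead — no transitions
rest 'be' ignored (set empty)
end set {} — state 1 not in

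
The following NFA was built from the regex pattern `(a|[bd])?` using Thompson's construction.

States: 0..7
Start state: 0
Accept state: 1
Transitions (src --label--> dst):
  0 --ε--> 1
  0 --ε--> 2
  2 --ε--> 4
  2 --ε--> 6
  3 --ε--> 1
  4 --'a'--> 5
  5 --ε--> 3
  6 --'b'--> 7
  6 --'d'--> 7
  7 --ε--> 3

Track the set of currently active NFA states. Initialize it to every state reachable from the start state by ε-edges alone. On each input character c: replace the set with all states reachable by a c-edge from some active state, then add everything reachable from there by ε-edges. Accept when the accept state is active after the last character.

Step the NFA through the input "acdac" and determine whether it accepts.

S₀ = ε-closure({0}) = {0,1,2,4,6}
'a' @ 1: {1,3,5}  ✓accept
'c' @ 2: {}  — state set empty
rest 'dac' ignored (set empty)
final: {}; accept 1 not in set

Answer: REJECT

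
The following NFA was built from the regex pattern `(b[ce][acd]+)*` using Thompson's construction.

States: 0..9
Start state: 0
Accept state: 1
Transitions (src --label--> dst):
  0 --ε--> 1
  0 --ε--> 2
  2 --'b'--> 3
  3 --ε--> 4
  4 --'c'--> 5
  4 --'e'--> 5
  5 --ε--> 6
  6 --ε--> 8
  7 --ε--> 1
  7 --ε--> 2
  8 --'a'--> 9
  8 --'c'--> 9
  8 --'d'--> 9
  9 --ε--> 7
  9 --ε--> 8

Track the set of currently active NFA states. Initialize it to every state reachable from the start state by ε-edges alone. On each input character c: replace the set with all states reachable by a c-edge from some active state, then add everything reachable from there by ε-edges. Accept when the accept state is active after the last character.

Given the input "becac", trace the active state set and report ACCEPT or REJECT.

S₀ = ε-closure({0}) = {0,1,2}
'b' @ 1: {3,4}
'e' @ 2: {5,6,8}
'c' @ 3: {1,2,7,8,9}  (accept∈set)
'a' @ 4: {1,2,7,8,9}  (accept∈set)
'c' @ 5: {1,2,7,8,9}  (accept∈set)
after full input: {1,2,7,8,9}  (accept=1 in)

Answer: ACCEPT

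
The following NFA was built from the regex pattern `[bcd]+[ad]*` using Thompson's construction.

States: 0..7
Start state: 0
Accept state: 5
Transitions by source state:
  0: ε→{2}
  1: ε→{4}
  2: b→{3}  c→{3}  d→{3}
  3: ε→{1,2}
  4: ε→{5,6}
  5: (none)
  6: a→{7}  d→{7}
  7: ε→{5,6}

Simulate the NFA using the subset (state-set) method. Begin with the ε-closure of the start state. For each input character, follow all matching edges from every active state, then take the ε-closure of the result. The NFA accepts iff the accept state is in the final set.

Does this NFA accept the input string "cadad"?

S₀ = ε-closure({0}) = {0,2}
'c' @ 1: {1,2,3,4,5,6}  (accept∈set)
'a' @ 2: {5,6,7}  (accept∈set)
'd' @ 3: {5,6,7}  (accept∈set)
'a' @ 4: {5,6,7}  (accept∈set)
'd' @ 5: {5,6,7}  (accept∈set)
end set {5,6,7} — state 5 in

Answer: ACCEPT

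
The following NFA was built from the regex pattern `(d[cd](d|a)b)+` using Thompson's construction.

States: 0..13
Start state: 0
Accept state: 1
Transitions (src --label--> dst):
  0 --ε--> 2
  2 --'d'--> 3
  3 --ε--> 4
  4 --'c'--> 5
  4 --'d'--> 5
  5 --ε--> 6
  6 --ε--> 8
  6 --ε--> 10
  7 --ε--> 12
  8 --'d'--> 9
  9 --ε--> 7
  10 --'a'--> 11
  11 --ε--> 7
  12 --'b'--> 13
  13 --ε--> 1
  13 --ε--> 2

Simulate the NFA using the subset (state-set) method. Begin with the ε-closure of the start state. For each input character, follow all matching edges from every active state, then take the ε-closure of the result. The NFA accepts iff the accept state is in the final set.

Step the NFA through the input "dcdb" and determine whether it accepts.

Answer: ACCEPT

Steps:
S₀ = ε-closure({0}) = {0,2}
'd' @ 1: {3,4}
'c' @ 2: {5,6,8,10}
'd' @ 3: {7,9,12}
'b' @ 4: {1,2,13}  ✓accept
final: {1,2,13}; accept 1 in set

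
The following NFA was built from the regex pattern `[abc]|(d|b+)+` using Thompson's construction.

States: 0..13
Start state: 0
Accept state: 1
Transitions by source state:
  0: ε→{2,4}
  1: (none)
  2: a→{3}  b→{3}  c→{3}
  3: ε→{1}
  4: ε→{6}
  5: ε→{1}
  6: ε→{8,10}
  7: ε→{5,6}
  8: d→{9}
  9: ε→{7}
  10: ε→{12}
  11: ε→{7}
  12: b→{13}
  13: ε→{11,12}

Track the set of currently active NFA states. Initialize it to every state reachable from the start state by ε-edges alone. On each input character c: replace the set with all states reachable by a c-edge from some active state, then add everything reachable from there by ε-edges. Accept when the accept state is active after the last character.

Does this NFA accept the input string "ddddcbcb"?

initial (ε-close {0}): {0,2,4,6,8,10,12}
'd' @ 1: {1,5,6,7,8,9,10,12}  [accepting]
'd' @ 2: {1,5,6,7,8,9,10,12}  [accepting]
'd' @ 3: {1,5,6,7,8,9,10,12}  [accepting]
'd' @ 4: {1,5,6,7,8,9,10,12}  [accepting]
'c' @ 5: {}  — state set empty
rest 'bcb' ignored (set empty)
final: {}; accept 1 not in set

Answer: REJECT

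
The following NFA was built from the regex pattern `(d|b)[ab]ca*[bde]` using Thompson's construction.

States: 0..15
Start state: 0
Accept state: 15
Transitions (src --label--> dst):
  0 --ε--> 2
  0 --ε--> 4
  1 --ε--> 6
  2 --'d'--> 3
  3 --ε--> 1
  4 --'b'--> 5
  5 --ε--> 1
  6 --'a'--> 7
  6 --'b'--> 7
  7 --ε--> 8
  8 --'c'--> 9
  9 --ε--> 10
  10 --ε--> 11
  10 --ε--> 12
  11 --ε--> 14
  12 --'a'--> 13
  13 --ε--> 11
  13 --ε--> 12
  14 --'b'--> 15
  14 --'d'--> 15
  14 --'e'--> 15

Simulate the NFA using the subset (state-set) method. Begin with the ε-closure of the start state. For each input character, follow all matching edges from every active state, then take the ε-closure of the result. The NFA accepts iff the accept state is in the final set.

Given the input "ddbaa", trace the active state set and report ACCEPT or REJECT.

Answer: REJECT

Derivation:
start: ε-closure({0}) = {0,2,4}
'd' @ 1: {1,3,6}
'd' @ 2: {}  — state set empty
rest 'baa' ignored (set empty)
end set {} — state 15 not in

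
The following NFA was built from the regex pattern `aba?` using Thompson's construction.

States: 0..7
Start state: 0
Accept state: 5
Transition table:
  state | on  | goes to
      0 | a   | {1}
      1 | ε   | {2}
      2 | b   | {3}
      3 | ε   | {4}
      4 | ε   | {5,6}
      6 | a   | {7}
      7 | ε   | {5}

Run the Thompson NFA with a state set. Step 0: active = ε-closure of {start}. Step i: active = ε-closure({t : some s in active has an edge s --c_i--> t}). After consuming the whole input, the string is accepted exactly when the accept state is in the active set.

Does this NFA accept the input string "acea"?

S₀ = ε-closure({0}) = {0}
'a' @ 1: {1,2}
'c' @ 2: {}  — dead — no transitions
rest 'ea' ignored (set empty)
after full input: {}  (accept=5 not in)

Answer: REJECT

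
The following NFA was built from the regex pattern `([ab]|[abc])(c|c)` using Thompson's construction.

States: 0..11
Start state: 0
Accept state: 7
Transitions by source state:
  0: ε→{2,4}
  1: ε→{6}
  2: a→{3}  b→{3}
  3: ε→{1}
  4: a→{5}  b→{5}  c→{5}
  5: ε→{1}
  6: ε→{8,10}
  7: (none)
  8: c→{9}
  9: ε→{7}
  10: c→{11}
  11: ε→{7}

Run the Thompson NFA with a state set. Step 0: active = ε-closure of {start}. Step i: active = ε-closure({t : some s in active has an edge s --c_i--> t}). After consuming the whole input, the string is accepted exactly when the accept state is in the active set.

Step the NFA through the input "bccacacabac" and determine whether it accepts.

Answer: REJECT

Derivation:
initial (ε-close {0}): {0,2,4}
'b' @ 1: {1,3,5,6,8,10}
'c' @ 2: {7,9,11}  ✓accept
'c' @ 3: {}  — no active states
rest 'acacabac' ignored (set empty)
end set {} — state 7 not in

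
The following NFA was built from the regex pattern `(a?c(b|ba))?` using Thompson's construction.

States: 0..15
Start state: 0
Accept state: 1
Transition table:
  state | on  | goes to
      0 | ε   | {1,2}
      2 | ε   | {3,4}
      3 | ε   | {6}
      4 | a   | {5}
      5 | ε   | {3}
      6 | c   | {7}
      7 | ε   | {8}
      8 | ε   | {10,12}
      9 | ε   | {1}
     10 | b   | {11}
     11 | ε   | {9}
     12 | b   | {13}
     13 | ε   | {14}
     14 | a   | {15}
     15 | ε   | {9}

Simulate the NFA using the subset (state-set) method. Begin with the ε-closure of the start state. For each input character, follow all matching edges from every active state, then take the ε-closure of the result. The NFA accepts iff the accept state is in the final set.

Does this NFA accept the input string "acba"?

S₀ = ε-closure({0}) = {0,1,2,3,4,6}
'a' @ 1: {3,5,6}
'c' @ 2: {7,8,10,12}
'b' @ 3: {1,9,11,13,14}  [accepting]
'a' @ 4: {1,9,15}  [accepting]
end set {1,9,15} — state 1 in

Answer: ACCEPT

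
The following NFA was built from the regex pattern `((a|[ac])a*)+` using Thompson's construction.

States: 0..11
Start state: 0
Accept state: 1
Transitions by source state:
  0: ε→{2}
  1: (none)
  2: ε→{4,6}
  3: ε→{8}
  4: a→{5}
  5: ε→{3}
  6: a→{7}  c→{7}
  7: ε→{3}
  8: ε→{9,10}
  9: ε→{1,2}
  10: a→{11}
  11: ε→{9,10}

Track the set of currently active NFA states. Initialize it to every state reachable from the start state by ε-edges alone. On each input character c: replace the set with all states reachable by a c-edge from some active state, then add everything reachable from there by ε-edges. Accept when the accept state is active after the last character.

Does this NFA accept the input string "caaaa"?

Answer: ACCEPT

Steps:
S₀ = ε-closure({0}) = {0,2,4,6}
'c' @ 1: {1,2,3,4,6,7,8,9,10}  (accept∈set)
'a' @ 2: {1,2,3,4,5,6,7,8,9,10,11}  (accept∈set)
'a' @ 3: {1,2,3,4,5,6,7,8,9,10,11}  (accept∈set)
'a' @ 4: {1,2,3,4,5,6,7,8,9,10,11}  (accept∈set)
'a' @ 5: {1,2,3,4,5,6,7,8,9,10,11}  (accept∈set)
after full input: {1,2,3,4,5,6,7,8,9,10,11}  (accept=1 in)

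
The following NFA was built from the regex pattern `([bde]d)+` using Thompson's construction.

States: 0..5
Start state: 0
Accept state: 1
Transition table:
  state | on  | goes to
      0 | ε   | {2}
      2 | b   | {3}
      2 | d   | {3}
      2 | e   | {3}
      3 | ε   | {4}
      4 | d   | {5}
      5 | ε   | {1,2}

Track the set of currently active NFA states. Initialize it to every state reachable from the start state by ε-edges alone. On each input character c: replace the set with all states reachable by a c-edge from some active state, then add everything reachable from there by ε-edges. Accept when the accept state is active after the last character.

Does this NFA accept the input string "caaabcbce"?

Answer: REJECT

Derivation:
initial (ε-close {0}): {0,2}
'c' @ 1: {}  — state set empty
rest 'aaabcbce' ignored (set empty)
final: {}; accept 1 not in set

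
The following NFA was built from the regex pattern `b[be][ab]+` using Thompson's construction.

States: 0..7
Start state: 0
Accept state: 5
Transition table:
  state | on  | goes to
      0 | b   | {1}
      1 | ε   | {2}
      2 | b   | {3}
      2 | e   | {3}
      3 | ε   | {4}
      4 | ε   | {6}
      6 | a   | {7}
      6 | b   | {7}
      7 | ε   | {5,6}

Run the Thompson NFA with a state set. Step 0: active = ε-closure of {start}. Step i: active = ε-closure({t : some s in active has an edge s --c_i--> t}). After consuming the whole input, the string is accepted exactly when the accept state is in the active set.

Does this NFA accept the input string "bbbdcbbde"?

S₀ = ε-closure({0}) = {0}
'b' @ 1: {1,2}
'b' @ 2: {3,4,6}
'b' @ 3: {5,6,7}  (accept∈set)
'd' @ 4: {}  — no active states
rest 'cbbde' ignored (set empty)
final: {}; accept 5 not in set

Answer: REJECT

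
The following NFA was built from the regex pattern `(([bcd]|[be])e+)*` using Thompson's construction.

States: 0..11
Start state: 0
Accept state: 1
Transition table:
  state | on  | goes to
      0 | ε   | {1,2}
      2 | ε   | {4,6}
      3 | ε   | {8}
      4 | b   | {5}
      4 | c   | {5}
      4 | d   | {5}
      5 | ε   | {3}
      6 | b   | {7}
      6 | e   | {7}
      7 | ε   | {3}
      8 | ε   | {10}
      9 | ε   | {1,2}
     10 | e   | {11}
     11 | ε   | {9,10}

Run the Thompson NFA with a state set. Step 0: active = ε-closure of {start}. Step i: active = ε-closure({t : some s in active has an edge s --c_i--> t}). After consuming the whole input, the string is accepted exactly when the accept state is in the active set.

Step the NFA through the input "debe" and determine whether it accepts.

start: ε-closure({0}) = {0,1,2,4,6}
'd' @ 1: {3,5,8,10}
'e' @ 2: {1,2,4,6,9,10,11}  ✓accept
'b' @ 3: {3,5,7,8,10}
'e' @ 4: {1,2,4,6,9,10,11}  ✓accept
final: {1,2,4,6,9,10,11}; accept 1 in set

Answer: ACCEPT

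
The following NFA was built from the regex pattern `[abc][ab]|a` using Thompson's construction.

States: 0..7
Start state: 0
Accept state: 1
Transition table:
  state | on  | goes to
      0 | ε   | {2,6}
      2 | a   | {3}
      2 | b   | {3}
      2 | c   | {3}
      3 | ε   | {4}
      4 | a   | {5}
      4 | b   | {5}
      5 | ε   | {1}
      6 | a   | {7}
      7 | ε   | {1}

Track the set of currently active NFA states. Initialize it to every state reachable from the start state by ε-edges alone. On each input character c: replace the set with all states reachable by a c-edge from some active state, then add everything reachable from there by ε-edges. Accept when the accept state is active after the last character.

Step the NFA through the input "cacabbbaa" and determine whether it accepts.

S₀ = ε-closure({0}) = {0,2,6}
'c' @ 1: {3,4}
'a' @ 2: {1,5}  ✓accept
'c' @ 3: {}  — dead — no transitions
rest 'abbbaa' ignored (set empty)
end set {} — state 1 not in

Answer: REJECT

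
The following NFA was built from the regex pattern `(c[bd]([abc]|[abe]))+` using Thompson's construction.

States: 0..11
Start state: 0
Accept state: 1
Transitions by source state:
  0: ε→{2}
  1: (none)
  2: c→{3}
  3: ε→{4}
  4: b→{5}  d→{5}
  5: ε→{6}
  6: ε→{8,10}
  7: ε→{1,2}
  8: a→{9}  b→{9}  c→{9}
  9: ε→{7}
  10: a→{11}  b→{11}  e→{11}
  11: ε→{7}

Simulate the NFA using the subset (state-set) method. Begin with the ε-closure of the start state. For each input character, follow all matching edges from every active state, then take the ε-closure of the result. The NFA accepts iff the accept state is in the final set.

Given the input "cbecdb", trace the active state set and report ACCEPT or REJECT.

initial (ε-close {0}): {0,2}
'c' @ 1: {3,4}
'b' @ 2: {5,6,8,10}
'e' @ 3: {1,2,7,11}  [accepting]
'c' @ 4: {3,4}
'd' @ 5: {5,6,8,10}
'b' @ 6: {1,2,7,9,11}  [accepting]
after full input: {1,2,7,9,11}  (accept=1 in)

Answer: ACCEPT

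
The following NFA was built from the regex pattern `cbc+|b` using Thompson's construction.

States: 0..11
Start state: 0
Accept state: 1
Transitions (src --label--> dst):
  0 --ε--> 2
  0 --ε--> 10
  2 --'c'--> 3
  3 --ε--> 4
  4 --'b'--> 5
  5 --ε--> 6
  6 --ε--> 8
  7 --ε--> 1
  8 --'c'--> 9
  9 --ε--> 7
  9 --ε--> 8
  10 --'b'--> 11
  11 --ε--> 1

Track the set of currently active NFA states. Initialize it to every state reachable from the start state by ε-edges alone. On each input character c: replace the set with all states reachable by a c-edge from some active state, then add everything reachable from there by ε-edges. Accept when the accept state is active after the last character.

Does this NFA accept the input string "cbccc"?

Answer: ACCEPT

Trace:
start: ε-closure({0}) = {0,2,10}
'c' @ 1: {3,4}
'b' @ 2: {5,6,8}
'c' @ 3: {1,7,8,9}  ✓accept
'c' @ 4: {1,7,8,9}  ✓accept
'c' @ 5: {1,7,8,9}  ✓accept
final: {1,7,8,9}; accept 1 in set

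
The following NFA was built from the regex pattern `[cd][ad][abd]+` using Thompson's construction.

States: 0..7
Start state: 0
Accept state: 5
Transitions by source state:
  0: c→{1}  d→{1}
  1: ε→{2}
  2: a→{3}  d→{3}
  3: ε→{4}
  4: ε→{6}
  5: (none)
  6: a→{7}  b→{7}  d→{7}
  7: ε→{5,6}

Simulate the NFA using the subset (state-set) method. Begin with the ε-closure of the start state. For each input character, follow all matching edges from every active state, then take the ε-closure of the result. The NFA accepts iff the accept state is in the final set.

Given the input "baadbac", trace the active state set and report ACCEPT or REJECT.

initial (ε-close {0}): {0}
'b' @ 1: {}  — state set empty
rest 'aadbac' ignored (set empty)
final: {}; accept 5 not in set

Answer: REJECT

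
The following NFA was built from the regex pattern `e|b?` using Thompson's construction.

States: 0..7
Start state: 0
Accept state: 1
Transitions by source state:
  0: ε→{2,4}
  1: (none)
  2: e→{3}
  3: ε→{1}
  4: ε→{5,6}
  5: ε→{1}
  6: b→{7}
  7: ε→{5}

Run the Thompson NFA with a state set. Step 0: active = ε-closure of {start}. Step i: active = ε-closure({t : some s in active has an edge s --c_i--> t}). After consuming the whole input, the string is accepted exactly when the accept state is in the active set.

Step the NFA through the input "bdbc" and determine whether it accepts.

start: ε-closure({0}) = {0,1,2,4,5,6}
'b' @ 1: {1,5,7}  [accepting]
'd' @ 2: {}  — state set empty
rest 'bc' ignored (set empty)
final: {}; accept 1 not in set

Answer: REJECT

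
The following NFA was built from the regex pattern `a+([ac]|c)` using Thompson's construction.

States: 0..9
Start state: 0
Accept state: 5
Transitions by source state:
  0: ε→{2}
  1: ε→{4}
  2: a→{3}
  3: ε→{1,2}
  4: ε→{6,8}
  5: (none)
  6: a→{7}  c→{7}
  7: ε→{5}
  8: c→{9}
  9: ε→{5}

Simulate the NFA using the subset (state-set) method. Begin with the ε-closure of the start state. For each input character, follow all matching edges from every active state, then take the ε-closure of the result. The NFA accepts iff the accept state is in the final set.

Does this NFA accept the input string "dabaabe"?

Answer: REJECT

Trace:
initial (ε-close {0}): {0,2}
'd' @ 1: {}  — no active states
rest 'abaabe' ignored (set empty)
final: {}; accept 5 not in set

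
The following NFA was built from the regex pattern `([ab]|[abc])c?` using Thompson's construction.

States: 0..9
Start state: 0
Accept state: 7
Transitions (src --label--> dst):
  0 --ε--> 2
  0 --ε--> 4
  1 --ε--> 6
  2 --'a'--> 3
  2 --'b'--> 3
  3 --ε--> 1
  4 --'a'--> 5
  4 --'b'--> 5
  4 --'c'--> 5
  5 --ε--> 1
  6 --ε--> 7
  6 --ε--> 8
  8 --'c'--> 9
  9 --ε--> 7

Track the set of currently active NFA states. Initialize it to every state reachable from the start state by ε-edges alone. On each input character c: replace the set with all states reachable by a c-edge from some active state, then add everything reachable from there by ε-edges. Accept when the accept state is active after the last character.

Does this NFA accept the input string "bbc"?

Answer: REJECT

Trace:
initial (ε-close {0}): {0,2,4}
'b' @ 1: {1,3,5,6,7,8}  [accepting]
'b' @ 2: {}  — state set empty
rest 'c' ignored (set empty)
after full input: {}  (accept=7 not in)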